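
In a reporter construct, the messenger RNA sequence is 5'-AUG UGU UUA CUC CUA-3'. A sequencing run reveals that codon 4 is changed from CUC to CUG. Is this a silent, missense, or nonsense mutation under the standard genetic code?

Position 12 falls in codon 4: CUC → Leu.
After the substitution the codon is CUG → Leu.
Both encode Leu, so the change is synonymous.

silent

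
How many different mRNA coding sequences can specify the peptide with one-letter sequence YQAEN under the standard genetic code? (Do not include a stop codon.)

64

Tyr: 2 codons.
Gln: 2 codons.
Ala: 4 codons.
Glu: 2 codons.
Asn: 2 codons.
2 × 2 × 4 × 2 × 2 = 64.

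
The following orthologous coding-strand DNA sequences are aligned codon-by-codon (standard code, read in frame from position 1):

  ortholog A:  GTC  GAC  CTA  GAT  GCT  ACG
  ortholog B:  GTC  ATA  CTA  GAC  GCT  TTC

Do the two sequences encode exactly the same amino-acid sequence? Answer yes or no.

no

Codon 1: GTC Val / GTC Val — identical.
Codon 2: GAC Asp / ATA Ile — nonsynonymous.
Codon 3: CTA Leu / CTA Leu — identical.
Codon 4: GAT Asp / GAC Asp — synonymous.
Codon 5: GCT Ala / GCT Ala — identical.
Codon 6: ACG Thr / TTC Phe — nonsynonymous.
Nonsynonymous differences: 2 → different protein.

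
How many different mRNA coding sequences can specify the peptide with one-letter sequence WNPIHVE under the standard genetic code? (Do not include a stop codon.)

384

Trp: 1 codon.
Asn: 2 codons.
Pro: 4 codons.
Ile: 3 codons.
His: 2 codons.
Val: 4 codons.
Glu: 2 codons.
1 × 2 × 4 × 3 × 2 × 4 × 2 = 384.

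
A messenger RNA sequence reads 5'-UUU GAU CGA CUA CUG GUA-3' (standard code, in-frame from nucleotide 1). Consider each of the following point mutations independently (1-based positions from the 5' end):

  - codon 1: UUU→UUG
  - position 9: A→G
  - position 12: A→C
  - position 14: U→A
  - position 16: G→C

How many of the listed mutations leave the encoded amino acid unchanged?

2

Codon 1: UUU (Phe) → UUG (Leu) — missense.
Codon 3: CGA (Arg) → CGG (Arg) — synonymous.
Codon 4: CUA (Leu) → CUC (Leu) — synonymous.
Codon 5: CUG (Leu) → CAG (Gln) — missense.
Codon 6: GUA (Val) → CUA (Leu) — missense.
Synonymous: 2 of 5.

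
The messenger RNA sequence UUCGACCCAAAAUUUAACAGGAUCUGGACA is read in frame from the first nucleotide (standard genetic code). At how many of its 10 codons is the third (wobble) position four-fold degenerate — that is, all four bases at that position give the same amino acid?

Codon 1 UUC (Phe): third position 2-fold.
Codon 2 GAC (Asp): third position 2-fold.
Codon 3 CCA (Pro): third position 4-fold.
Codon 4 AAA (Lys): third position 2-fold.
Codon 5 UUU (Phe): third position 2-fold.
Codon 6 AAC (Asn): third position 2-fold.
Codon 7 AGG (Arg): third position 2-fold.
Codon 8 AUC (Ile): third position 3-fold.
Codon 9 UGG (Trp): third position 1-fold.
Codon 10 ACA (Thr): third position 4-fold.
Four-fold degenerate third positions: 2.

2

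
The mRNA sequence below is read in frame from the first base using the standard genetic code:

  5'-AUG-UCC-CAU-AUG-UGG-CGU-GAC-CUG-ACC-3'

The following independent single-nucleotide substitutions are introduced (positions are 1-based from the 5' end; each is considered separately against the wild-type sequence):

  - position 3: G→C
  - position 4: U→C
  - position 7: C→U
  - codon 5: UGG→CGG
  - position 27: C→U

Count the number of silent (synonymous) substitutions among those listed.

1

Codon 1: AUG (Met) → AUC (Ile) — missense.
Codon 2: UCC (Ser) → CCC (Pro) — missense.
Codon 3: CAU (His) → UAU (Tyr) — missense.
Codon 5: UGG (Trp) → CGG (Arg) — missense.
Codon 9: ACC (Thr) → ACU (Thr) — synonymous.
Synonymous: 1 of 5.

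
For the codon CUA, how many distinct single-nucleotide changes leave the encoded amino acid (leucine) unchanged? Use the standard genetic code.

Position 1: UUA → 1 synonymous.
Position 2: none → 0 synonymous.
Position 3: CUU, CUC, CUG → 3 synonymous.
Total: 1 + 0 + 3 = 4.

4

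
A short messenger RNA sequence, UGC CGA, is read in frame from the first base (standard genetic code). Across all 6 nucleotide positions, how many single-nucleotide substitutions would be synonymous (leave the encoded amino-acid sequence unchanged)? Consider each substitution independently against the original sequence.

Codon 1 (UGC, Cys): 1 synonymous substitution.
Codon 2 (CGA, Arg): 4 synonymous substitutions.
Total: 1 + 4 = 5.

5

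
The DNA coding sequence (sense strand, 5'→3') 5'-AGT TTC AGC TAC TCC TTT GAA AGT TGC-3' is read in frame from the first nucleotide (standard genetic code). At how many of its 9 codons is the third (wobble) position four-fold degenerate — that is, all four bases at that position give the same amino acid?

Codon 1 AGT (Ser): third position 2-fold.
Codon 2 TTC (Phe): third position 2-fold.
Codon 3 AGC (Ser): third position 2-fold.
Codon 4 TAC (Tyr): third position 2-fold.
Codon 5 TCC (Ser): third position 4-fold.
Codon 6 TTT (Phe): third position 2-fold.
Codon 7 GAA (Glu): third position 2-fold.
Codon 8 AGT (Ser): third position 2-fold.
Codon 9 TGC (Cys): third position 2-fold.
Four-fold degenerate third positions: 1.

1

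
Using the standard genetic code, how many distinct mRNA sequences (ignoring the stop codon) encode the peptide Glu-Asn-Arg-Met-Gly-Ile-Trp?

Glu: 2 codons.
Asn: 2 codons.
Arg: 6 codons.
Met: 1 codon.
Gly: 4 codons.
Ile: 3 codons.
Trp: 1 codon.
2 × 2 × 6 × 1 × 4 × 3 × 1 = 288.

288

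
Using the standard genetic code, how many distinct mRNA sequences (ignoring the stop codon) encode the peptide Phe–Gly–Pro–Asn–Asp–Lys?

Phe: 2 codons.
Gly: 4 codons.
Pro: 4 codons.
Asn: 2 codons.
Asp: 2 codons.
Lys: 2 codons.
2 × 4 × 4 × 2 × 2 × 2 = 256.

256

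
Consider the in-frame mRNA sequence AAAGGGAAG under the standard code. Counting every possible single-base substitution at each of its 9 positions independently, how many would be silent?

Codon 1 (AAA, Lys): 1 synonymous substitution.
Codon 2 (GGG, Gly): 3 synonymous substitutions.
Codon 3 (AAG, Lys): 1 synonymous substitution.
Total: 1 + 3 + 1 = 5.

5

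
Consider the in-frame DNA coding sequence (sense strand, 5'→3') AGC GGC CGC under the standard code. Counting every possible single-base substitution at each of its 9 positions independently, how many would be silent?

Codon 1 (AGC, Ser): 1 synonymous substitution.
Codon 2 (GGC, Gly): 3 synonymous substitutions.
Codon 3 (CGC, Arg): 3 synonymous substitutions.
Total: 1 + 3 + 3 = 7.

7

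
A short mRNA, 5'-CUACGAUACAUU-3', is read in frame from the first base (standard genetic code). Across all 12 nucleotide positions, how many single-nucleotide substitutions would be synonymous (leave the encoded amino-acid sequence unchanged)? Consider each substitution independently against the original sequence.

Codon 1 (CUA, Leu): 4 synonymous substitutions.
Codon 2 (CGA, Arg): 4 synonymous substitutions.
Codon 3 (UAC, Tyr): 1 synonymous substitution.
Codon 4 (AUU, Ile): 2 synonymous substitutions.
Total: 4 + 4 + 1 + 2 = 11.

11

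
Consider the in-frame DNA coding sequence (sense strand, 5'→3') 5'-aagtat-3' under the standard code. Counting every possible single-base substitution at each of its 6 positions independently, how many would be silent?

Codon 1 (AAG, Lys): 1 synonymous substitution.
Codon 2 (TAT, Tyr): 1 synonymous substitution.
Total: 1 + 1 = 2.

2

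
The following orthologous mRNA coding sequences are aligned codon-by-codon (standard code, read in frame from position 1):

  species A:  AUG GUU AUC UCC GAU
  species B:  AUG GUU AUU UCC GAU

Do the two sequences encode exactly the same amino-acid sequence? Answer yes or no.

yes

Codon 1: AUG Met / AUG Met — identical.
Codon 2: GUU Val / GUU Val — identical.
Codon 3: AUC Ile / AUU Ile — synonymous.
Codon 4: UCC Ser / UCC Ser — identical.
Codon 5: GAU Asp / GAU Asp — identical.
Nonsynonymous differences: 0 → same protein.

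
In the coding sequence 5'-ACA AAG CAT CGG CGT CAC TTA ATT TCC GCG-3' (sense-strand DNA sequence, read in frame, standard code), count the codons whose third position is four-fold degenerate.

Codon 1 ACA (Thr): third position 4-fold.
Codon 2 AAG (Lys): third position 2-fold.
Codon 3 CAT (His): third position 2-fold.
Codon 4 CGG (Arg): third position 4-fold.
Codon 5 CGT (Arg): third position 4-fold.
Codon 6 CAC (His): third position 2-fold.
Codon 7 TTA (Leu): third position 2-fold.
Codon 8 ATT (Ile): third position 3-fold.
Codon 9 TCC (Ser): third position 4-fold.
Codon 10 GCG (Ala): third position 4-fold.
Four-fold degenerate third positions: 5.

5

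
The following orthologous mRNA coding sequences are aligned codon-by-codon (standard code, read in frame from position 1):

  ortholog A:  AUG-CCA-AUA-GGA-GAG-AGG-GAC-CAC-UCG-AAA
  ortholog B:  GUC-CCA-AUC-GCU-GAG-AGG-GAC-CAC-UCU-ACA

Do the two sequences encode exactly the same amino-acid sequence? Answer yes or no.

no

Codon 1: AUG Met / GUC Val — nonsynonymous.
Codon 2: CCA Pro / CCA Pro — identical.
Codon 3: AUA Ile / AUC Ile — synonymous.
Codon 4: GGA Gly / GCU Ala — nonsynonymous.
Codon 5: GAG Glu / GAG Glu — identical.
Codon 6: AGG Arg / AGG Arg — identical.
Codon 7: GAC Asp / GAC Asp — identical.
Codon 8: CAC His / CAC His — identical.
Codon 9: UCG Ser / UCU Ser — synonymous.
Codon 10: AAA Lys / ACA Thr — nonsynonymous.
Nonsynonymous differences: 3 → different protein.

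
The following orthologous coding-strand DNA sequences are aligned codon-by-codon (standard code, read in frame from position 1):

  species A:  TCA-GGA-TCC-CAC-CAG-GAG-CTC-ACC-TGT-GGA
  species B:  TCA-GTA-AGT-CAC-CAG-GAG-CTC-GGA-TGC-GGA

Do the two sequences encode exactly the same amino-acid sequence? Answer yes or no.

Codon 1: TCA Ser / TCA Ser — identical.
Codon 2: GGA Gly / GTA Val — nonsynonymous.
Codon 3: TCC Ser / AGT Ser — synonymous.
Codon 4: CAC His / CAC His — identical.
Codon 5: CAG Gln / CAG Gln — identical.
Codon 6: GAG Glu / GAG Glu — identical.
Codon 7: CTC Leu / CTC Leu — identical.
Codon 8: ACC Thr / GGA Gly — nonsynonymous.
Codon 9: TGT Cys / TGC Cys — synonymous.
Codon 10: GGA Gly / GGA Gly — identical.
Nonsynonymous differences: 2 → different protein.

no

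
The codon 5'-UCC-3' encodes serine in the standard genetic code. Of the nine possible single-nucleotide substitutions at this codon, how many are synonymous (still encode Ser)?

Position 1: none → 0 synonymous.
Position 2: none → 0 synonymous.
Position 3: UCU, UCA, UCG → 3 synonymous.
Total: 0 + 0 + 3 = 3.

3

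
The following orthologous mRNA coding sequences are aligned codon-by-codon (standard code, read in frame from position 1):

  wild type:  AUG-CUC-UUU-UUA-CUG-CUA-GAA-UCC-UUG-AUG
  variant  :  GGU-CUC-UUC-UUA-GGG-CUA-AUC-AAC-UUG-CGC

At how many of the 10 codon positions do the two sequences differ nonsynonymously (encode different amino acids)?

Codon 1: AUG Met / GGU Gly — nonsynonymous.
Codon 2: CUC Leu / CUC Leu — identical.
Codon 3: UUU Phe / UUC Phe — synonymous.
Codon 4: UUA Leu / UUA Leu — identical.
Codon 5: CUG Leu / GGG Gly — nonsynonymous.
Codon 6: CUA Leu / CUA Leu — identical.
Codon 7: GAA Glu / AUC Ile — nonsynonymous.
Codon 8: UCC Ser / AAC Asn — nonsynonymous.
Codon 9: UUG Leu / UUG Leu — identical.
Codon 10: AUG Met / CGC Arg — nonsynonymous.
Nonsynonymous differences: 5.

5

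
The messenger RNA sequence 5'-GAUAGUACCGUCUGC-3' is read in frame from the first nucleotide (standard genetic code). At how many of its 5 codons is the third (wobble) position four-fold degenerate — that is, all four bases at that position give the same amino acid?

Codon 1 GAU (Asp): third position 2-fold.
Codon 2 AGU (Ser): third position 2-fold.
Codon 3 ACC (Thr): third position 4-fold.
Codon 4 GUC (Val): third position 4-fold.
Codon 5 UGC (Cys): third position 2-fold.
Four-fold degenerate third positions: 2.

2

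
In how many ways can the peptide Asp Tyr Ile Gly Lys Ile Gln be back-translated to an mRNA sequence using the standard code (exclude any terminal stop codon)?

576

Asp: 2 codons.
Tyr: 2 codons.
Ile: 3 codons.
Gly: 4 codons.
Lys: 2 codons.
Ile: 3 codons.
Gln: 2 codons.
2 × 2 × 3 × 4 × 2 × 3 × 2 = 576.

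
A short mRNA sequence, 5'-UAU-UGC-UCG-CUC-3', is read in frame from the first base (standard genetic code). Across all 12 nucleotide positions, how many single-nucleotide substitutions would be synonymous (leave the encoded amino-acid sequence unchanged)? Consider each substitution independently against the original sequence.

Codon 1 (UAU, Tyr): 1 synonymous substitution.
Codon 2 (UGC, Cys): 1 synonymous substitution.
Codon 3 (UCG, Ser): 3 synonymous substitutions.
Codon 4 (CUC, Leu): 3 synonymous substitutions.
Total: 1 + 1 + 3 + 3 = 8.

8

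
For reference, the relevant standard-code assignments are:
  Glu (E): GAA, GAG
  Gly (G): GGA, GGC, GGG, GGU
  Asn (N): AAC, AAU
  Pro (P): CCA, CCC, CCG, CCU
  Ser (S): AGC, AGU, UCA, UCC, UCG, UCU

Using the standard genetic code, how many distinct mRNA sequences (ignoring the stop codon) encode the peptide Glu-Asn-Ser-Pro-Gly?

384

Glu: 2 codons.
Asn: 2 codons.
Ser: 6 codons.
Pro: 4 codons.
Gly: 4 codons.
2 × 2 × 6 × 4 × 4 = 384.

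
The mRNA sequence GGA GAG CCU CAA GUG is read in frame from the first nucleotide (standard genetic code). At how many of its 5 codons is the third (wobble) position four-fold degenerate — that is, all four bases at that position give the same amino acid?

Codon 1 GGA (Gly): third position 4-fold.
Codon 2 GAG (Glu): third position 2-fold.
Codon 3 CCU (Pro): third position 4-fold.
Codon 4 CAA (Gln): third position 2-fold.
Codon 5 GUG (Val): third position 4-fold.
Four-fold degenerate third positions: 3.

3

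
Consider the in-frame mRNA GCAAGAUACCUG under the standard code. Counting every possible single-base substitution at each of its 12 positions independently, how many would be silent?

10

Codon 1 (GCA, Ala): 3 synonymous substitutions.
Codon 2 (AGA, Arg): 2 synonymous substitutions.
Codon 3 (UAC, Tyr): 1 synonymous substitution.
Codon 4 (CUG, Leu): 4 synonymous substitutions.
Total: 3 + 2 + 1 + 4 = 10.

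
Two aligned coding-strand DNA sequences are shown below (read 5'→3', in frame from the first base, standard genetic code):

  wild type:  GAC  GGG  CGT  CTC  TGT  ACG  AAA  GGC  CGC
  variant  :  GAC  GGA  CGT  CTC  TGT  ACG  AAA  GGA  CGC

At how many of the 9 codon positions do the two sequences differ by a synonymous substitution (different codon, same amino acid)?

Codon 1: GAC Asp / GAC Asp — identical.
Codon 2: GGG Gly / GGA Gly — synonymous.
Codon 3: CGT Arg / CGT Arg — identical.
Codon 4: CTC Leu / CTC Leu — identical.
Codon 5: TGT Cys / TGT Cys — identical.
Codon 6: ACG Thr / ACG Thr — identical.
Codon 7: AAA Lys / AAA Lys — identical.
Codon 8: GGC Gly / GGA Gly — synonymous.
Codon 9: CGC Arg / CGC Arg — identical.
Synonymous differences: 2.

2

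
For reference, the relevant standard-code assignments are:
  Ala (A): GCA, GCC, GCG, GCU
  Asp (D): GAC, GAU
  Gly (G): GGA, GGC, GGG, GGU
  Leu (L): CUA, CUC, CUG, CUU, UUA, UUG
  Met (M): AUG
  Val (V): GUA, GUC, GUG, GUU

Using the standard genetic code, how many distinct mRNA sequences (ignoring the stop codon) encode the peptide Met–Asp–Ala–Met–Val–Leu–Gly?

Met: 1 codon.
Asp: 2 codons.
Ala: 4 codons.
Met: 1 codon.
Val: 4 codons.
Leu: 6 codons.
Gly: 4 codons.
1 × 2 × 4 × 1 × 4 × 6 × 4 = 768.

768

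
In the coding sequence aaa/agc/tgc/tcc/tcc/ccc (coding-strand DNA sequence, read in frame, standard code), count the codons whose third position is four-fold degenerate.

Codon 1 AAA (Lys): third position 2-fold.
Codon 2 AGC (Ser): third position 2-fold.
Codon 3 TGC (Cys): third position 2-fold.
Codon 4 TCC (Ser): third position 4-fold.
Codon 5 TCC (Ser): third position 4-fold.
Codon 6 CCC (Pro): third position 4-fold.
Four-fold degenerate third positions: 3.

3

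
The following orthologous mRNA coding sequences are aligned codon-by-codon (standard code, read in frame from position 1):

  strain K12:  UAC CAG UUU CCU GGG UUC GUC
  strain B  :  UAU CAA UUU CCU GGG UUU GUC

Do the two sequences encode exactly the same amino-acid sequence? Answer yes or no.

Codon 1: UAC Tyr / UAU Tyr — synonymous.
Codon 2: CAG Gln / CAA Gln — synonymous.
Codon 3: UUU Phe / UUU Phe — identical.
Codon 4: CCU Pro / CCU Pro — identical.
Codon 5: GGG Gly / GGG Gly — identical.
Codon 6: UUC Phe / UUU Phe — synonymous.
Codon 7: GUC Val / GUC Val — identical.
Nonsynonymous differences: 0 → same protein.

yes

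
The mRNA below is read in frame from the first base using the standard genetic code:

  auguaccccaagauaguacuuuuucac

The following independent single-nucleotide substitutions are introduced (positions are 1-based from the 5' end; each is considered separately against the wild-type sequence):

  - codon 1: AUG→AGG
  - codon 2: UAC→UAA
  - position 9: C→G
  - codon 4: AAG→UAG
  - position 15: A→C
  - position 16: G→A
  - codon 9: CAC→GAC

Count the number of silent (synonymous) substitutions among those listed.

2

Codon 1: AUG (Met) → AGG (Arg) — missense.
Codon 2: UAC (Tyr) → UAA (Stop) — nonsense.
Codon 3: CCC (Pro) → CCG (Pro) — synonymous.
Codon 4: AAG (Lys) → UAG (Stop) — nonsense.
Codon 5: AUA (Ile) → AUC (Ile) — synonymous.
Codon 6: GUA (Val) → AUA (Ile) — missense.
Codon 9: CAC (His) → GAC (Asp) — missense.
Synonymous: 2 of 7.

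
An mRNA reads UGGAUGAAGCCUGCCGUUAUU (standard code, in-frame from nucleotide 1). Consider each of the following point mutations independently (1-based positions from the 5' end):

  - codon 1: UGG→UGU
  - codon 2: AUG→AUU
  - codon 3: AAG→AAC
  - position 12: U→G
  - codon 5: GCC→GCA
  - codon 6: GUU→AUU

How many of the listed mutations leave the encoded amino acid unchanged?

Codon 1: UGG (Trp) → UGU (Cys) — missense.
Codon 2: AUG (Met) → AUU (Ile) — missense.
Codon 3: AAG (Lys) → AAC (Asn) — missense.
Codon 4: CCU (Pro) → CCG (Pro) — synonymous.
Codon 5: GCC (Ala) → GCA (Ala) — synonymous.
Codon 6: GUU (Val) → AUU (Ile) — missense.
Synonymous: 2 of 6.

2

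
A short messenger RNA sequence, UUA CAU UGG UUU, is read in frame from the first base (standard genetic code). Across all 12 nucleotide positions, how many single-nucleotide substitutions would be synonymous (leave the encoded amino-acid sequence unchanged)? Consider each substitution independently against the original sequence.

4

Codon 1 (UUA, Leu): 2 synonymous substitutions.
Codon 2 (CAU, His): 1 synonymous substitution.
Codon 3 (UGG, Trp): 0 synonymous substitutions.
Codon 4 (UUU, Phe): 1 synonymous substitution.
Total: 2 + 1 + 0 + 1 = 4.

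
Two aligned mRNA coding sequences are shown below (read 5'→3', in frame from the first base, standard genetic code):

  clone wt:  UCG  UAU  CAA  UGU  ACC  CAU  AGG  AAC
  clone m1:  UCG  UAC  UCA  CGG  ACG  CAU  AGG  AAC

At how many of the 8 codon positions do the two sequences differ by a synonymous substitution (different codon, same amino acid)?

2

Codon 1: UCG Ser / UCG Ser — identical.
Codon 2: UAU Tyr / UAC Tyr — synonymous.
Codon 3: CAA Gln / UCA Ser — nonsynonymous.
Codon 4: UGU Cys / CGG Arg — nonsynonymous.
Codon 5: ACC Thr / ACG Thr — synonymous.
Codon 6: CAU His / CAU His — identical.
Codon 7: AGG Arg / AGG Arg — identical.
Codon 8: AAC Asn / AAC Asn — identical.
Synonymous differences: 2.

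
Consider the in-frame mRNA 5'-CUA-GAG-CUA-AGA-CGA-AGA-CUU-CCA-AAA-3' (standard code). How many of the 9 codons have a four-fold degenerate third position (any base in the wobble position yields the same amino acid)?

5

Codon 1 CUA (Leu): third position 4-fold.
Codon 2 GAG (Glu): third position 2-fold.
Codon 3 CUA (Leu): third position 4-fold.
Codon 4 AGA (Arg): third position 2-fold.
Codon 5 CGA (Arg): third position 4-fold.
Codon 6 AGA (Arg): third position 2-fold.
Codon 7 CUU (Leu): third position 4-fold.
Codon 8 CCA (Pro): third position 4-fold.
Codon 9 AAA (Lys): third position 2-fold.
Four-fold degenerate third positions: 5.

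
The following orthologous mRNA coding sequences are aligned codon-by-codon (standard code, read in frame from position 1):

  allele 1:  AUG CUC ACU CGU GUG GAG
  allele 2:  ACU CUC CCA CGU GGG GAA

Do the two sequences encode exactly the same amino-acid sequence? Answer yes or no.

no

Codon 1: AUG Met / ACU Thr — nonsynonymous.
Codon 2: CUC Leu / CUC Leu — identical.
Codon 3: ACU Thr / CCA Pro — nonsynonymous.
Codon 4: CGU Arg / CGU Arg — identical.
Codon 5: GUG Val / GGG Gly — nonsynonymous.
Codon 6: GAG Glu / GAA Glu — synonymous.
Nonsynonymous differences: 3 → different protein.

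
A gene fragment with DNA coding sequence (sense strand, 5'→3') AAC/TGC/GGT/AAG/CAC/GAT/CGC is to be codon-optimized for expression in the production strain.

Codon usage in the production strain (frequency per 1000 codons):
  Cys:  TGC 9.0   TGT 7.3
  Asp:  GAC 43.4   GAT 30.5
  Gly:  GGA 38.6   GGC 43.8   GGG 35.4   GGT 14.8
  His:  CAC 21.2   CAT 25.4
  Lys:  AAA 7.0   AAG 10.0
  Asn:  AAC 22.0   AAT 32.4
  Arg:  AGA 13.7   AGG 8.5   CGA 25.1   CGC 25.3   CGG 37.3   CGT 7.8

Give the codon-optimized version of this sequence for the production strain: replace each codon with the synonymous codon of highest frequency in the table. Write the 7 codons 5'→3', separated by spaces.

AAT TGC GGC AAG CAT GAC CGG

Codon 1 (Asn): best is AAT at 32.4.
Codon 2 (Cys): best is TGC at 9.0.
Codon 3 (Gly): best is GGC at 43.8.
Codon 4 (Lys): best is AAG at 10.0.
Codon 5 (His): best is CAT at 25.4.
Codon 6 (Asp): best is GAC at 43.4.
Codon 7 (Arg): best is CGG at 37.3.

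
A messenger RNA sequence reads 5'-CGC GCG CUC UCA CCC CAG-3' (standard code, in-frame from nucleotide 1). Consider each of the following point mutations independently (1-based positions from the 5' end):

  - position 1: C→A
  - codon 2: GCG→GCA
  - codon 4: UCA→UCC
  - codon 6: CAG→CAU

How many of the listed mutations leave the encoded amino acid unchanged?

Codon 1: CGC (Arg) → AGC (Ser) — missense.
Codon 2: GCG (Ala) → GCA (Ala) — synonymous.
Codon 4: UCA (Ser) → UCC (Ser) — synonymous.
Codon 6: CAG (Gln) → CAU (His) — missense.
Synonymous: 2 of 4.

2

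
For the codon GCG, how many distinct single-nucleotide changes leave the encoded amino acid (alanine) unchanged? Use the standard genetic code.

Position 1: none → 0 synonymous.
Position 2: none → 0 synonymous.
Position 3: GCU, GCC, GCA → 3 synonymous.
Total: 0 + 0 + 3 = 3.

3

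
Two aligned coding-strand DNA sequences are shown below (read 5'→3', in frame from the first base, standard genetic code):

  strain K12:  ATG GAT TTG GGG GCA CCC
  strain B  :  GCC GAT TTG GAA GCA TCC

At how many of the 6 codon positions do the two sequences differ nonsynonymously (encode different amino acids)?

Codon 1: ATG Met / GCC Ala — nonsynonymous.
Codon 2: GAT Asp / GAT Asp — identical.
Codon 3: TTG Leu / TTG Leu — identical.
Codon 4: GGG Gly / GAA Glu — nonsynonymous.
Codon 5: GCA Ala / GCA Ala — identical.
Codon 6: CCC Pro / TCC Ser — nonsynonymous.
Nonsynonymous differences: 3.

3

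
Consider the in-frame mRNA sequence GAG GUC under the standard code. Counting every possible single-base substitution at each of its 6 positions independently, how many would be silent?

4

Codon 1 (GAG, Glu): 1 synonymous substitution.
Codon 2 (GUC, Val): 3 synonymous substitutions.
Total: 1 + 3 = 4.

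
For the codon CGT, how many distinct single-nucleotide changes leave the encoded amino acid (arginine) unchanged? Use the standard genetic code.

3

Position 1: none → 0 synonymous.
Position 2: none → 0 synonymous.
Position 3: CGC, CGA, CGG → 3 synonymous.
Total: 0 + 0 + 3 = 3.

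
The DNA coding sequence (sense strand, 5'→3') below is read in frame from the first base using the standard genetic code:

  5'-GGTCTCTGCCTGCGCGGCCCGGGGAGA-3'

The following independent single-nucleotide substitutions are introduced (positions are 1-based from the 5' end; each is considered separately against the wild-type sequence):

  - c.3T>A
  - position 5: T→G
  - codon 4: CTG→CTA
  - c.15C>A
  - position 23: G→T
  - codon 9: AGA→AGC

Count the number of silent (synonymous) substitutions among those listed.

Codon 1: GGT (Gly) → GGA (Gly) — synonymous.
Codon 2: CTC (Leu) → CGC (Arg) — missense.
Codon 4: CTG (Leu) → CTA (Leu) — synonymous.
Codon 5: CGC (Arg) → CGA (Arg) — synonymous.
Codon 8: GGG (Gly) → GTG (Val) — missense.
Codon 9: AGA (Arg) → AGC (Ser) — missense.
Synonymous: 3 of 6.

3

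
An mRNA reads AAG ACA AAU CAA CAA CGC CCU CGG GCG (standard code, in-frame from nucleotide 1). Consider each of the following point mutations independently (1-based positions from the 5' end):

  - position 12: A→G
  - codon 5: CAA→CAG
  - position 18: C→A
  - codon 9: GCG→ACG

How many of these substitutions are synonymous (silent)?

3

Codon 4: CAA (Gln) → CAG (Gln) — synonymous.
Codon 5: CAA (Gln) → CAG (Gln) — synonymous.
Codon 6: CGC (Arg) → CGA (Arg) — synonymous.
Codon 9: GCG (Ala) → ACG (Thr) — missense.
Synonymous: 3 of 4.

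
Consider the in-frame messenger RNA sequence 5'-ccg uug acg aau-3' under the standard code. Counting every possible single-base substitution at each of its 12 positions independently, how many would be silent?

Codon 1 (CCG, Pro): 3 synonymous substitutions.
Codon 2 (UUG, Leu): 2 synonymous substitutions.
Codon 3 (ACG, Thr): 3 synonymous substitutions.
Codon 4 (AAU, Asn): 1 synonymous substitution.
Total: 3 + 2 + 3 + 1 = 9.

9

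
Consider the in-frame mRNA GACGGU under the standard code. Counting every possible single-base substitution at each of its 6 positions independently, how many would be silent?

4

Codon 1 (GAC, Asp): 1 synonymous substitution.
Codon 2 (GGU, Gly): 3 synonymous substitutions.
Total: 1 + 3 = 4.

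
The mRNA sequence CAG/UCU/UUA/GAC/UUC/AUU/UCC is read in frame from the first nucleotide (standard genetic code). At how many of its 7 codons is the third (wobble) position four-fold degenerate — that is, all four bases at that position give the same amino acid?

2

Codon 1 CAG (Gln): third position 2-fold.
Codon 2 UCU (Ser): third position 4-fold.
Codon 3 UUA (Leu): third position 2-fold.
Codon 4 GAC (Asp): third position 2-fold.
Codon 5 UUC (Phe): third position 2-fold.
Codon 6 AUU (Ile): third position 3-fold.
Codon 7 UCC (Ser): third position 4-fold.
Four-fold degenerate third positions: 2.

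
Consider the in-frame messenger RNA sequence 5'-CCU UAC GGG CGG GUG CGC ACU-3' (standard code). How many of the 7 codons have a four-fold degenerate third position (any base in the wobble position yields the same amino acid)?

6

Codon 1 CCU (Pro): third position 4-fold.
Codon 2 UAC (Tyr): third position 2-fold.
Codon 3 GGG (Gly): third position 4-fold.
Codon 4 CGG (Arg): third position 4-fold.
Codon 5 GUG (Val): third position 4-fold.
Codon 6 CGC (Arg): third position 4-fold.
Codon 7 ACU (Thr): third position 4-fold.
Four-fold degenerate third positions: 6.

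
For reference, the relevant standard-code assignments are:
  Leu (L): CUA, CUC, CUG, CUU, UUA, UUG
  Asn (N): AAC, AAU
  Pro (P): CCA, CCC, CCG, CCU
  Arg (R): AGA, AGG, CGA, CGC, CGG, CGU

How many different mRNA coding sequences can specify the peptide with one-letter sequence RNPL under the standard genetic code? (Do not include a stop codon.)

288

Arg: 6 codons.
Asn: 2 codons.
Pro: 4 codons.
Leu: 6 codons.
6 × 2 × 4 × 6 = 288.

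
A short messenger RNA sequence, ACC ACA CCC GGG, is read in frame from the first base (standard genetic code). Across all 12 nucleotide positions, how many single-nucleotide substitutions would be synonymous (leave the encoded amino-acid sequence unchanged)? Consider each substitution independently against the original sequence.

12

Codon 1 (ACC, Thr): 3 synonymous substitutions.
Codon 2 (ACA, Thr): 3 synonymous substitutions.
Codon 3 (CCC, Pro): 3 synonymous substitutions.
Codon 4 (GGG, Gly): 3 synonymous substitutions.
Total: 3 + 3 + 3 + 3 = 12.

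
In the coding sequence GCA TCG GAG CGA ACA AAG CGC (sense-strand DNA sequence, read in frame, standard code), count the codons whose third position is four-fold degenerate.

5

Codon 1 GCA (Ala): third position 4-fold.
Codon 2 TCG (Ser): third position 4-fold.
Codon 3 GAG (Glu): third position 2-fold.
Codon 4 CGA (Arg): third position 4-fold.
Codon 5 ACA (Thr): third position 4-fold.
Codon 6 AAG (Lys): third position 2-fold.
Codon 7 CGC (Arg): third position 4-fold.
Four-fold degenerate third positions: 5.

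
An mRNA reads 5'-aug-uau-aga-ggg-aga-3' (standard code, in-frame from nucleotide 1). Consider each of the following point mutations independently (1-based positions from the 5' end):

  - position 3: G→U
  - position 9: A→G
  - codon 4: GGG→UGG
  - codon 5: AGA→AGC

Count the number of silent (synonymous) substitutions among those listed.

1

Codon 1: AUG (Met) → AUU (Ile) — missense.
Codon 3: AGA (Arg) → AGG (Arg) — synonymous.
Codon 4: GGG (Gly) → UGG (Trp) — missense.
Codon 5: AGA (Arg) → AGC (Ser) — missense.
Synonymous: 1 of 4.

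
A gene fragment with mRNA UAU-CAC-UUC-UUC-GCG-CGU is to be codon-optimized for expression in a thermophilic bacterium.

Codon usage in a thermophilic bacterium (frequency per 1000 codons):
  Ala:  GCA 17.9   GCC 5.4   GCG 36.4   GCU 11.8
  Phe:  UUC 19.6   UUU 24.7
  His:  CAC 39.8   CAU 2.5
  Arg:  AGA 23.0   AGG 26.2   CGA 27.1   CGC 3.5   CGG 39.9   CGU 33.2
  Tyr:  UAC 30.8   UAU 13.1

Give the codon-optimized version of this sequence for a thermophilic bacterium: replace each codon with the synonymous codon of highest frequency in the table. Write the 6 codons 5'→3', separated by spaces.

UAC CAC UUU UUU GCG CGG

Codon 1 (Tyr): best is UAC at 30.8.
Codon 2 (His): best is CAC at 39.8.
Codon 3 (Phe): best is UUU at 24.7.
Codon 4 (Phe): best is UUU at 24.7.
Codon 5 (Ala): best is GCG at 36.4.
Codon 6 (Arg): best is CGG at 39.9.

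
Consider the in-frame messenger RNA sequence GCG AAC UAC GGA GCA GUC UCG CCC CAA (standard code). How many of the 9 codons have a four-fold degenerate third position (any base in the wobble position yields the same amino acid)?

6

Codon 1 GCG (Ala): third position 4-fold.
Codon 2 AAC (Asn): third position 2-fold.
Codon 3 UAC (Tyr): third position 2-fold.
Codon 4 GGA (Gly): third position 4-fold.
Codon 5 GCA (Ala): third position 4-fold.
Codon 6 GUC (Val): third position 4-fold.
Codon 7 UCG (Ser): third position 4-fold.
Codon 8 CCC (Pro): third position 4-fold.
Codon 9 CAA (Gln): third position 2-fold.
Four-fold degenerate third positions: 6.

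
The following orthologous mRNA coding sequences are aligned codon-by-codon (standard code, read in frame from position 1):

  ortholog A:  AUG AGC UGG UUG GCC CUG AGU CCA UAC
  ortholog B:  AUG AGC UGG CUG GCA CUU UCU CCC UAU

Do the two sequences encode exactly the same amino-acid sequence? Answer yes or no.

yes

Codon 1: AUG Met / AUG Met — identical.
Codon 2: AGC Ser / AGC Ser — identical.
Codon 3: UGG Trp / UGG Trp — identical.
Codon 4: UUG Leu / CUG Leu — synonymous.
Codon 5: GCC Ala / GCA Ala — synonymous.
Codon 6: CUG Leu / CUU Leu — synonymous.
Codon 7: AGU Ser / UCU Ser — synonymous.
Codon 8: CCA Pro / CCC Pro — synonymous.
Codon 9: UAC Tyr / UAU Tyr — synonymous.
Nonsynonymous differences: 0 → same protein.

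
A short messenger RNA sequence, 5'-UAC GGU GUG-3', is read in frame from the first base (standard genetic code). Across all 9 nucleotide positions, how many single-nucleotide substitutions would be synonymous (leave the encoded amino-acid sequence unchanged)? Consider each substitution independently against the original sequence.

7

Codon 1 (UAC, Tyr): 1 synonymous substitution.
Codon 2 (GGU, Gly): 3 synonymous substitutions.
Codon 3 (GUG, Val): 3 synonymous substitutions.
Total: 1 + 3 + 3 = 7.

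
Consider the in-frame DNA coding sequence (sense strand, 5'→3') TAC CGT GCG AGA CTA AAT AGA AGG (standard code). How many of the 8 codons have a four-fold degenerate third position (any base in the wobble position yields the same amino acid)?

3

Codon 1 TAC (Tyr): third position 2-fold.
Codon 2 CGT (Arg): third position 4-fold.
Codon 3 GCG (Ala): third position 4-fold.
Codon 4 AGA (Arg): third position 2-fold.
Codon 5 CTA (Leu): third position 4-fold.
Codon 6 AAT (Asn): third position 2-fold.
Codon 7 AGA (Arg): third position 2-fold.
Codon 8 AGG (Arg): third position 2-fold.
Four-fold degenerate third positions: 3.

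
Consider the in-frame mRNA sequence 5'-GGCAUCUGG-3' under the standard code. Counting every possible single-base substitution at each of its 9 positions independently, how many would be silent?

5

Codon 1 (GGC, Gly): 3 synonymous substitutions.
Codon 2 (AUC, Ile): 2 synonymous substitutions.
Codon 3 (UGG, Trp): 0 synonymous substitutions.
Total: 3 + 2 + 0 = 5.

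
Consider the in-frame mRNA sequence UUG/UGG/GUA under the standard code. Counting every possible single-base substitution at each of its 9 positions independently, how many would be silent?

Codon 1 (UUG, Leu): 2 synonymous substitutions.
Codon 2 (UGG, Trp): 0 synonymous substitutions.
Codon 3 (GUA, Val): 3 synonymous substitutions.
Total: 2 + 0 + 3 = 5.

5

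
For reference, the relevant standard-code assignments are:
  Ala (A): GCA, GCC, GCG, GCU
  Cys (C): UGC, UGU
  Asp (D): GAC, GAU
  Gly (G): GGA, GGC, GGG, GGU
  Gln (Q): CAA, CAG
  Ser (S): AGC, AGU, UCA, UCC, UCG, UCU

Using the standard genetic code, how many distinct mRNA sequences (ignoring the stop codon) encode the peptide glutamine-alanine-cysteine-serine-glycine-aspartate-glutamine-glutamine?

3072

Gln: 2 codons.
Ala: 4 codons.
Cys: 2 codons.
Ser: 6 codons.
Gly: 4 codons.
Asp: 2 codons.
Gln: 2 codons.
Gln: 2 codons.
2 × 4 × 2 × 6 × 4 × 2 × 2 × 2 = 3072.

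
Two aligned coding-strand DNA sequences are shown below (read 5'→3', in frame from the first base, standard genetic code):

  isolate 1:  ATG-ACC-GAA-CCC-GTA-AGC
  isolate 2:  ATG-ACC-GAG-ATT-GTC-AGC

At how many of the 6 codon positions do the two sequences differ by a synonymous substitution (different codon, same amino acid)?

2

Codon 1: ATG Met / ATG Met — identical.
Codon 2: ACC Thr / ACC Thr — identical.
Codon 3: GAA Glu / GAG Glu — synonymous.
Codon 4: CCC Pro / ATT Ile — nonsynonymous.
Codon 5: GTA Val / GTC Val — synonymous.
Codon 6: AGC Ser / AGC Ser — identical.
Synonymous differences: 2.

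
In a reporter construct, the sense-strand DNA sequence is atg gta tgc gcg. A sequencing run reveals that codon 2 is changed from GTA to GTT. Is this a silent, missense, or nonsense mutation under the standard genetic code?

Position 6 falls in codon 2: GTA → Val.
After the substitution the codon is GTT → Val.
Both encode Val, so the change is synonymous.

silent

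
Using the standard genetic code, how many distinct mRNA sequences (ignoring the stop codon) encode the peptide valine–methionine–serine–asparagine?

48

Val: 4 codons.
Met: 1 codon.
Ser: 6 codons.
Asn: 2 codons.
4 × 1 × 6 × 2 = 48.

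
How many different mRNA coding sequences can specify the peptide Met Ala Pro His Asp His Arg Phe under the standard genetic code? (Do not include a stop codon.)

Met: 1 codon.
Ala: 4 codons.
Pro: 4 codons.
His: 2 codons.
Asp: 2 codons.
His: 2 codons.
Arg: 6 codons.
Phe: 2 codons.
1 × 4 × 4 × 2 × 2 × 2 × 6 × 2 = 1536.

1536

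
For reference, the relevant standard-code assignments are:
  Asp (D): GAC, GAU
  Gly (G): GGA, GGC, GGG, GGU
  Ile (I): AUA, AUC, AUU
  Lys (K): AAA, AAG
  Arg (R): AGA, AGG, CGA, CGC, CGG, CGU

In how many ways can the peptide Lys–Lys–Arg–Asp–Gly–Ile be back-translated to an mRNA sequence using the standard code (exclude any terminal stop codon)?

576

Lys: 2 codons.
Lys: 2 codons.
Arg: 6 codons.
Asp: 2 codons.
Gly: 4 codons.
Ile: 3 codons.
2 × 2 × 6 × 2 × 4 × 3 = 576.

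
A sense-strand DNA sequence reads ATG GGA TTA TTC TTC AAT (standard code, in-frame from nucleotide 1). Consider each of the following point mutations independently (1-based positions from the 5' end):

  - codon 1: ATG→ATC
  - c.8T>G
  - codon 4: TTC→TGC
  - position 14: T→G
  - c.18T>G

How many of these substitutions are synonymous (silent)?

0

Codon 1: ATG (Met) → ATC (Ile) — missense.
Codon 3: TTA (Leu) → TGA (Stop) — nonsense.
Codon 4: TTC (Phe) → TGC (Cys) — missense.
Codon 5: TTC (Phe) → TGC (Cys) — missense.
Codon 6: AAT (Asn) → AAG (Lys) — missense.
Synonymous: 0 of 5.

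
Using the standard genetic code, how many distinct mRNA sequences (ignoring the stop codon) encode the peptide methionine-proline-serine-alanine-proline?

Met: 1 codon.
Pro: 4 codons.
Ser: 6 codons.
Ala: 4 codons.
Pro: 4 codons.
1 × 4 × 6 × 4 × 4 = 384.

384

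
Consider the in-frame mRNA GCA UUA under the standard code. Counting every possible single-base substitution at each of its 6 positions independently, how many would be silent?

5

Codon 1 (GCA, Ala): 3 synonymous substitutions.
Codon 2 (UUA, Leu): 2 synonymous substitutions.
Total: 3 + 2 = 5.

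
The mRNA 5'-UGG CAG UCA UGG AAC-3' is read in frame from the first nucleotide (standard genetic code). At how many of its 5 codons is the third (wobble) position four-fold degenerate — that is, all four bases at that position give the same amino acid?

Codon 1 UGG (Trp): third position 1-fold.
Codon 2 CAG (Gln): third position 2-fold.
Codon 3 UCA (Ser): third position 4-fold.
Codon 4 UGG (Trp): third position 1-fold.
Codon 5 AAC (Asn): third position 2-fold.
Four-fold degenerate third positions: 1.

1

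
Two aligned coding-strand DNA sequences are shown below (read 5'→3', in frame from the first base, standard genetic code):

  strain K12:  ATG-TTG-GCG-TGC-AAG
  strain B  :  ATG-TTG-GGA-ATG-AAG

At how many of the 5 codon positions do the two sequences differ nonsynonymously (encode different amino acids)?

Codon 1: ATG Met / ATG Met — identical.
Codon 2: TTG Leu / TTG Leu — identical.
Codon 3: GCG Ala / GGA Gly — nonsynonymous.
Codon 4: TGC Cys / ATG Met — nonsynonymous.
Codon 5: AAG Lys / AAG Lys — identical.
Nonsynonymous differences: 2.

2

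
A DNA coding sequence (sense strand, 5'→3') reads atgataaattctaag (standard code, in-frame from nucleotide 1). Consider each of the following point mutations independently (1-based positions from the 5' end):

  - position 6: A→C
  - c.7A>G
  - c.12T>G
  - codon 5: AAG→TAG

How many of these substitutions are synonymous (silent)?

Codon 2: ATA (Ile) → ATC (Ile) — synonymous.
Codon 3: AAT (Asn) → GAT (Asp) — missense.
Codon 4: TCT (Ser) → TCG (Ser) — synonymous.
Codon 5: AAG (Lys) → TAG (Stop) — nonsense.
Synonymous: 2 of 4.

2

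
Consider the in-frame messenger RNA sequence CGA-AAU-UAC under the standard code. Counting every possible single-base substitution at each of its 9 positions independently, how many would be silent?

Codon 1 (CGA, Arg): 4 synonymous substitutions.
Codon 2 (AAU, Asn): 1 synonymous substitution.
Codon 3 (UAC, Tyr): 1 synonymous substitution.
Total: 4 + 1 + 1 = 6.

6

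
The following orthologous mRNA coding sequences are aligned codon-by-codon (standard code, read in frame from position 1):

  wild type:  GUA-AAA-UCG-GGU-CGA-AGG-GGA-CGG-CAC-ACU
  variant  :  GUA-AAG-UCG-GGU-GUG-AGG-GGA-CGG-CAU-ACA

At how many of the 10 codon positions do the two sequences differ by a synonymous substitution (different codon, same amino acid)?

3

Codon 1: GUA Val / GUA Val — identical.
Codon 2: AAA Lys / AAG Lys — synonymous.
Codon 3: UCG Ser / UCG Ser — identical.
Codon 4: GGU Gly / GGU Gly — identical.
Codon 5: CGA Arg / GUG Val — nonsynonymous.
Codon 6: AGG Arg / AGG Arg — identical.
Codon 7: GGA Gly / GGA Gly — identical.
Codon 8: CGG Arg / CGG Arg — identical.
Codon 9: CAC His / CAU His — synonymous.
Codon 10: ACU Thr / ACA Thr — synonymous.
Synonymous differences: 3.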